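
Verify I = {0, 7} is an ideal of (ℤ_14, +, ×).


Check ideal conditions for I = {0, 7} in ℤ_14:
(1) I is an additive subgroup? Yes
(2) For r ∈ ℤ_14 and a ∈ I: r·a ∈ I? Yes

Yes, I is an ideal of ℤ_14


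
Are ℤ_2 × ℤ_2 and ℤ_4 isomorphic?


Comparing ℤ_2 × ℤ_2 and ℤ_4:
gcd(2,2) = 2 ≠ 1. Max element order in ℤ_2×ℤ_2 is lcm(2,2) = 2 < 4, so it has no element of order 4

No, ℤ_2 × ℤ_2 ≇ ℤ_4


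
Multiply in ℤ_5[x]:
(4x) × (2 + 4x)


Expand and collect like terms; reduce coefficients mod 5:
x^0: 0·2 = 0 ≡ 0 (mod 5)
x^1: 0·4 + 4·2 = 8 ≡ 3 (mod 5)
x^2: 4·4 = 16 ≡ 1 (mod 5)
Result: 3x + x^2

f · g = 3x + x^2


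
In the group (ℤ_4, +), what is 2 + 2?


Operation: addition mod 4
2 + 2 = (a + b) mod 4 with a = 2, b = 2

2 + 2 = 0


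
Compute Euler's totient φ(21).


φ(n) = count of k ∈ {1,...,n} with gcd(k,n)=1
Coprimes to 21: {1, 2, 4, 5, 8, 10, 11, 13, 16, 17, 19, 20}
Count: 12

φ(21) = 12


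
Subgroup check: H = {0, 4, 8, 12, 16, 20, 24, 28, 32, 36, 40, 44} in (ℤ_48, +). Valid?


Subgroup test for H = {0, 4, 8, 12, 16, 20, 24, 28, 32, 36, 40, 44} in (ℤ_48, +):
(1) 0 ∈ H? Yes
(2) Closure: for all a,b ∈ H, (a+b) mod 48 ∈ H? Yes
(3) Inverses: for all a ∈ H, -a mod 48 ∈ H? Yes

Yes, H is a subgroup of ℤ_48


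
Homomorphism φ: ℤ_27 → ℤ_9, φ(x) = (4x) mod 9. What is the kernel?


Kernel = preimage of identity
ker(φ) = {x ∈ ℤ_27 : 4x ≡ 0 (mod 9)}. Since 9 | 27, φ is well-defined. The kernel is the cyclic subgroup ⟨9⟩ of ℤ_27 (order 3), i.e. {0, 9, 18}

ker(φ) = {0, 9, 18}


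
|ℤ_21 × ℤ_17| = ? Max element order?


|ℤ_21 × ℤ_17| = 21 × 17 = 357
Max element order = lcm(21,17) = 357
Cyclic? Yes (gcd=1)

|ℤ_21×ℤ_17| = 357, max element order = 357


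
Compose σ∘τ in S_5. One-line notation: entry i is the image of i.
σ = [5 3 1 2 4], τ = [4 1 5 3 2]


σ∘τ: apply τ first, then σ
1 →τ 4 →σ 2
2 →τ 1 →σ 5
3 →τ 5 →σ 4
4 →τ 3 →σ 1
5 →τ 2 →σ 3

σ∘τ = [2 5 4 1 3]


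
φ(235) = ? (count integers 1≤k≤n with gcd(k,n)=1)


Factor n: 235 = 5 × 47
φ(n) = n · ∏(1 - 1/p) over distinct primes p | n
φ(235) = 235 · (1 - 1/5) · (1 - 1/47) = 184

φ(235) = 184


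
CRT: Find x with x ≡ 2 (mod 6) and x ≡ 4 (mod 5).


m₁ = 6, m₂ = 5, gcd = 1, so CRT applies. M = m₁·m₂ = 30
Let M₁ = M/m₁ = 5, M₂ = M/m₂ = 6
Find y₁ ≡ M₁⁻¹ (mod m₁): 5⁻¹ ≡ 5 (mod 6)
Find y₂ ≡ M₂⁻¹ (mod m₂): 6⁻¹ ≡ 1 (mod 5)
x = a₁·M₁·y₁ + a₂·M₂·y₂ = 2·5·5 + 4·6·1 = 74
Reduce mod 30: x ≡ 14
Check: 14 mod 6 = 2 ✓, 14 mod 5 = 4 ✓

x ≡ 14 (mod 30)


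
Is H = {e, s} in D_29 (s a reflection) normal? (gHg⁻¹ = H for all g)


H = {e, s} in D_29 (s a reflection)
r·s·r⁻¹ = sr⁻² ≠ s for n ≥ 3, so {e, s} is not closed under conjugation

No, not a normal subgroup


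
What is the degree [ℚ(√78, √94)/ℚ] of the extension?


[ℚ(√78,√94):ℚ] = [ℚ(√78,√94):ℚ(√78)]·[ℚ(√78):ℚ] = 2·2 = 4

[ℚ(√78, √94)/ℚ] = 4


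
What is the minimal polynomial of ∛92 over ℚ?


∛92 satisfies x³ - 92 = 0, irreducible over ℚ (no rational root; 92 is not a perfect cube)

Minimal polynomial: x³ - 92


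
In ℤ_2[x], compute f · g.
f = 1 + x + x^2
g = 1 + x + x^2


Expand and collect like terms; reduce coefficients mod 2:
x^0: 1·1 = 1 ≡ 1 (mod 2)
x^1: 1·1 + 1·1 = 2 ≡ 0 (mod 2)
x^2: 1·1 + 1·1 + 1·1 = 3 ≡ 1 (mod 2)
x^3: 1·1 + 1·1 = 2 ≡ 0 (mod 2)
x^4: 1·1 = 1 ≡ 1 (mod 2)
Result: 1 + x^2 + x^4

f · g = 1 + x^2 + x^4


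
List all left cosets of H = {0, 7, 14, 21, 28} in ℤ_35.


H = {0, 7, 14, 21, 28}, |H| = 5
Number of cosets = |G|/|H| = 35/5 = 7
0 + H = {0, 7, 14, 21, 28}
1 + H = {1, 8, 15, 22, 29}
2 + H = {2, 9, 16, 23, 30}
3 + H = {3, 10, 17, 24, 31}
4 + H = {4, 11, 18, 25, 32}
5 + H = {5, 12, 19, 26, 33}
6 + H = {6, 13, 20, 27, 34}

Cosets: 0+H={0,7,14,21,28}; 1+H={1,8,15,22,29}; 2+H={2,9,16,23,30}; 3+H={3,10,17,24,31}; 4+H={4,11,18,25,32}; 5+H={5,12,19,26,33}; 6+H={6,13,20,27,34}


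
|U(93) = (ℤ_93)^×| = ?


U(n) is the group of units mod n; |U(n)| = φ(n)
|U(93)| = φ(93) = 60

|U(93) = (ℤ_93)^×| = 60


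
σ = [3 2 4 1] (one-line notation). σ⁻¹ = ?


To find σ⁻¹, swap domain and range:
σ(1) = 3 → σ⁻¹(3) = 1
σ(2) = 2 → σ⁻¹(2) = 2
σ(3) = 4 → σ⁻¹(4) = 3
σ(4) = 1 → σ⁻¹(1) = 4

σ⁻¹ = [4 2 1 3]


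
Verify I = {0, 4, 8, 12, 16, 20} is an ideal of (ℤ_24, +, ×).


Check ideal conditions for I = {0, 4, 8, 12, 16, 20} in ℤ_24:
(1) I is an additive subgroup? Yes
(2) For r ∈ ℤ_24 and a ∈ I: r·a ∈ I? Yes

Yes, I is an ideal of ℤ_24


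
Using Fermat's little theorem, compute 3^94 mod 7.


Fermat's little theorem: if p is prime and gcd(a,p)=1, then a^(p-1) ≡ 1 (mod p)
p = 7 is prime, gcd(3,7) = 1
Reduce exponent: 94 mod 6 = 4
So 3^94 ≡ 3^4 (mod 7)
3^4 mod 7 = 4

3^94 ≡ 4 (mod 7)


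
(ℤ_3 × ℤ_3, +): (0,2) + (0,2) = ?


Operation: componentwise addition mod (3, 3)
(0,2) + (0,2) = ((a₁+b₁) mod 3, (a₂+b₂) mod 3) with a = (0,2), b = (0,2)

(0,2) + (0,2) = (0,1)


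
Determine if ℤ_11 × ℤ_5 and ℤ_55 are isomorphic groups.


Comparing ℤ_11 × ℤ_5 and ℤ_55:
gcd(11,5) = 1, so ℤ_11 × ℤ_5 ≅ ℤ_55 (CRT)

Yes, ℤ_11 × ℤ_5 ≅ ℤ_55


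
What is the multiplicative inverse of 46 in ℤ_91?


Use the extended Euclidean algorithm to write 1 = 46·s + 91·t; then s mod 91 is the inverse.
Euclidean algorithm:
  46 = 0·91 + 46
  91 = 1·46 + 45
  46 = 1·45 + 1
  45 = 45·1 + 0
gcd(46,91) = 1
Back-substitution gives: 46·(2) + 91·(-1) = 1
So 46⁻¹ ≡ 2 ≡ 2 (mod 91)
Check: 46 × 2 = 92 ≡ 1 (mod 91) ✓

46⁻¹ ≡ 2 (mod 91)


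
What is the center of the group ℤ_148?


Z(G) = {g ∈ G | gx = xg for all x ∈ G}
ℤ_148 is abelian, so Z(G) = G

Z(ℤ_148) = ℤ_148


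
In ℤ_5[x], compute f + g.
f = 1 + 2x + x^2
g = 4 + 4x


Add coefficients mod 5:
x^0: 1 + 4 = 0 (mod 5)
x^1: 2 + 4 = 1 (mod 5)
x^2: 1 + 0 = 1 (mod 5)
Result: x + x^2

f + g = x + x^2


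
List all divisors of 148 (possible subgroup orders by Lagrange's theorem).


Lagrange's theorem: |H| divides |G|
|G| = 148
Divisors of 148: 1, 2, 4, 37, 74, 148

Possible subgroup orders: {1, 2, 4, 37, 74, 148}


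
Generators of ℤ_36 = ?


g generates ℤ_n iff gcd(g,n) = 1
Prime factors of 36: 2, 3
Generators are g ∈ {1,...,35} not divisible by any of these primes.
Generators: {1, 5, 7, 11, 13, 17, 19, 23, 25, 29, 31, 35}
Number of generators = φ(36) = 12

Generators of ℤ_36 = {1, 5, 7, 11, 13, 17, 19, 23, 25, 29, 31, 35}


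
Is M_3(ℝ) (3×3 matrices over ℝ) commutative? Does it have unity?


Matrix multiplication is non-commutative for n ≥ 2; the identity matrix I is the unity; singular matrices give zero divisors, so not an integral domain
Commutative: No
Integral domain: No
Has unity: Yes

M_3(ℝ) (3×3 matrices over ℝ): Commutative=No, Unity=Yes


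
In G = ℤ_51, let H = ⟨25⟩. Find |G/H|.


|⟨25⟩| = n / gcd(25, 51) = 51 / 1 = 51
H is normal (ℤ_51 is abelian).
|G/H| = |G| / |H| = 51 / 51 = 1

|G/H| = 1


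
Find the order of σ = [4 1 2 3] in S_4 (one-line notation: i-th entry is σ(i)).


Cycle decomposition: (1 4 3 2)
Cycle lengths: 4
Order = lcm(4) = 4

ord(σ) = 4


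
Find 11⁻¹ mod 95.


Use the extended Euclidean algorithm to write 1 = 11·s + 95·t; then s mod 95 is the inverse.
Euclidean algorithm:
  11 = 0·95 + 11
  95 = 8·11 + 7
  11 = 1·7 + 4
  7 = 1·4 + 3
  4 = 1·3 + 1
  3 = 3·1 + 0
gcd(11,95) = 1
Back-substitution gives: 11·(26) + 95·(-3) = 1
So 11⁻¹ ≡ 26 ≡ 26 (mod 95)
Check: 11 × 26 = 286 ≡ 1 (mod 95) ✓

11⁻¹ ≡ 26 (mod 95)


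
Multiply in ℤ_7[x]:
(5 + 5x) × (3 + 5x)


Expand and collect like terms; reduce coefficients mod 7:
x^0: 5·3 = 15 ≡ 1 (mod 7)
x^1: 5·5 + 5·3 = 40 ≡ 5 (mod 7)
x^2: 5·5 = 25 ≡ 4 (mod 7)
Result: 1 + 5x + 4x^2

f · g = 1 + 5x + 4x^2


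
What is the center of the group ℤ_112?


Z(G) = {g ∈ G | gx = xg for all x ∈ G}
ℤ_112 is abelian, so Z(G) = G

Z(ℤ_112) = ℤ_112


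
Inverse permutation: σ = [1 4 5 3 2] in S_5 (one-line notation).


To find σ⁻¹, swap domain and range:
σ(1) = 1 → σ⁻¹(1) = 1
σ(2) = 4 → σ⁻¹(4) = 2
σ(3) = 5 → σ⁻¹(5) = 3
σ(4) = 3 → σ⁻¹(3) = 4
σ(5) = 2 → σ⁻¹(2) = 5

σ⁻¹ = [1 5 4 2 3]


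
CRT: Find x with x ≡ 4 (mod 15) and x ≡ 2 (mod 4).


m₁ = 15, m₂ = 4, gcd = 1, so CRT applies. M = m₁·m₂ = 60
Let M₁ = M/m₁ = 4, M₂ = M/m₂ = 15
Find y₁ ≡ M₁⁻¹ (mod m₁): 4⁻¹ ≡ 4 (mod 15)
Find y₂ ≡ M₂⁻¹ (mod m₂): 15⁻¹ ≡ 3 (mod 4)
x = a₁·M₁·y₁ + a₂·M₂·y₂ = 4·4·4 + 2·15·3 = 154
Reduce mod 60: x ≡ 34
Check: 34 mod 15 = 4 ✓, 34 mod 4 = 2 ✓

x ≡ 34 (mod 60)


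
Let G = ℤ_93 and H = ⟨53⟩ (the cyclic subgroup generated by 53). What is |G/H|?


|⟨53⟩| = n / gcd(53, 93) = 93 / 1 = 93
H is normal (ℤ_93 is abelian).
|G/H| = |G| / |H| = 93 / 93 = 1

|G/H| = 1


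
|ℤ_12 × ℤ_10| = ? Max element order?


|ℤ_12 × ℤ_10| = 12 × 10 = 120
Max element order = lcm(12,10) = 60
Cyclic? No (gcd=2)

|ℤ_12×ℤ_10| = 120, max element order = 60


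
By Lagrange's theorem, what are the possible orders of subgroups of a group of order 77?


Lagrange's theorem: |H| divides |G|
|G| = 77
Divisors of 77: 1, 7, 11, 77

Possible subgroup orders: {1, 7, 11, 77}


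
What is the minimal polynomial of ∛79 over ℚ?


∛79 satisfies x³ - 79 = 0, irreducible over ℚ (no rational root; 79 is not a perfect cube)

Minimal polynomial: x³ - 79


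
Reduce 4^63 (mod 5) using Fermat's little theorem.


Fermat's little theorem: if p is prime and gcd(a,p)=1, then a^(p-1) ≡ 1 (mod p)
p = 5 is prime, gcd(4,5) = 1
Reduce exponent: 63 mod 4 = 3
So 4^63 ≡ 4^3 (mod 5)
4^3 mod 5 = 4

4^63 ≡ 4 (mod 5)


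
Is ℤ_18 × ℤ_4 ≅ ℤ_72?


Comparing ℤ_18 × ℤ_4 and ℤ_72:
gcd(18,4) = 2 ≠ 1. Max element order in ℤ_18×ℤ_4 is lcm(18,4) = 36 < 72, so it has no element of order 72

No, ℤ_18 × ℤ_4 ≇ ℤ_72


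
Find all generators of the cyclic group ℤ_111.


g generates ℤ_n iff gcd(g,n) = 1
Prime factors of 111: 3, 37
Generators are g ∈ {1,...,110} not divisible by any of these primes.
Generators: {1, 2, 4, 5, 7, 8, 10, 11, 13, 14, 16, 17, 19, 20, 22, 23, 25, 26, 28, 29, 31, 32, 34, 35, 38, 40, 41, 43, 44, 46, 47, 49, 50, 52, 53, 55, 56, 58, 59, 61, 62, 64, 65, 67, 68, 70, 71, 73, 76, 77, 79, 80, 82, 83, 85, 86, 88, 89, 91, 92, 94, 95, 97, 98, 100, 101, 103, 104, 106, 107, 109, 110}
Number of generators = φ(111) = 72

Generators of ℤ_111 = {1, 2, 4, 5, 7, 8, 10, 11, 13, 14, 16, 17, 19, 20, 22, 23, 25, 26, 28, 29, 31, 32, 34, 35, 38, 40, 41, 43, 44, 46, 47, 49, 50, 52, 53, 55, 56, 58, 59, 61, 62, 64, 65, 67, 68, 70, 71, 73, 76, 77, 79, 80, 82, 83, 85, 86, 88, 89, 91, 92, 94, 95, 97, 98, 100, 101, 103, 104, 106, 107, 109, 110}


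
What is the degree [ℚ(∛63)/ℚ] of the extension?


∛63 has minimal polynomial x³ - 63 (irreducible over ℚ since 63 is not a perfect cube)

[ℚ(∛63)/ℚ] = 3


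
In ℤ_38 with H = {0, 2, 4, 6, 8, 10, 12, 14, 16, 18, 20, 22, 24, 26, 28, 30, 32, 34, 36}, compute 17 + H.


17 + H = {17 + h (mod 38) : h ∈ H}
17+0=17, 17+2=19, 17+4=21, 17+6=23, 17+8=25, 17+10=27, 17+12=29, 17+14=31, 17+16=33, 17+18=35, 17+20=37, 17+22=1, 17+24=3, 17+26=5, 17+28=7, 17+30=9, 17+32=11, 17+34=13, 17+36=15
17 + H = {1, 3, 5, 7, 9, 11, 13, 15, 17, 19, 21, 23, 25, 27, 29, 31, 33, 35, 37} = 1 + H

17 + H = {1, 3, 5, 7, 9, 11, 13, 15, 17, 19, 21, 23, 25, 27, 29, 31, 33, 35, 37}


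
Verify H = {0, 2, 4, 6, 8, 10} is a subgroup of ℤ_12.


Subgroup test for H = {0, 2, 4, 6, 8, 10} in (ℤ_12, +):
(1) 0 ∈ H? Yes
(2) Closure: for all a,b ∈ H, (a+b) mod 12 ∈ H? Yes
(3) Inverses: for all a ∈ H, -a mod 12 ∈ H? Yes

Yes, H is a subgroup of ℤ_12


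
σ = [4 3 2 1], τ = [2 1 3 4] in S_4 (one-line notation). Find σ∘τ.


σ∘τ: apply τ first, then σ
1 →τ 2 →σ 3
2 →τ 1 →σ 4
3 →τ 3 →σ 2
4 →τ 4 →σ 1

σ∘τ = [3 4 2 1]


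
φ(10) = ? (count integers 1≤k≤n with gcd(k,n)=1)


φ(n) = count of k ∈ {1,...,n} with gcd(k,n)=1
Coprimes to 10: {1, 3, 7, 9}
Count: 4

φ(10) = 4


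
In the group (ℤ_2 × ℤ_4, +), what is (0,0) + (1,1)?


Operation: componentwise addition mod (2, 4)
(0,0) + (1,1) = ((a₁+b₁) mod 2, (a₂+b₂) mod 4) with a = (0,0), b = (1,1)

(0,0) + (1,1) = (1,1)


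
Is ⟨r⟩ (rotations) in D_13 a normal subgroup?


H = ⟨r⟩ (rotations) in D_13
The rotation subgroup ⟨r⟩ has index 2 in D_13, so it is normal

Yes, normal subgroup


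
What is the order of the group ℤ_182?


ℤ_n has n elements.

|ℤ_182| = 182


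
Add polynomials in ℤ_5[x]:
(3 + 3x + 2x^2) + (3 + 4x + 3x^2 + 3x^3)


Add coefficients mod 5:
x^0: 3 + 3 = 1 (mod 5)
x^1: 3 + 4 = 2 (mod 5)
x^2: 2 + 3 = 0 (mod 5)
x^3: 0 + 3 = 3 (mod 5)
Result: 1 + 2x + 3x^3

f + g = 1 + 2x + 3x^3


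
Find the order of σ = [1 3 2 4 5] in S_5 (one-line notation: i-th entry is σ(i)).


Cycle decomposition: (2 3)
Cycle lengths: 2
Order = lcm(2) = 2

ord(σ) = 2


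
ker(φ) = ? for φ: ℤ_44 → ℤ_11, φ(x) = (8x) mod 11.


Kernel = preimage of identity
ker(φ) = {x ∈ ℤ_44 : 8x ≡ 0 (mod 11)}. Since 11 | 44, φ is well-defined. The kernel is the cyclic subgroup ⟨11⟩ of ℤ_44 (order 4), i.e. {0, 11, 22, 33}

ker(φ) = {0, 11, 22, 33}


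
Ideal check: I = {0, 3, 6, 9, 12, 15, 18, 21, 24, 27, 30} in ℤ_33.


Check ideal conditions for I = {0, 3, 6, 9, 12, 15, 18, 21, 24, 27, 30} in ℤ_33:
(1) I is an additive subgroup? Yes
(2) For r ∈ ℤ_33 and a ∈ I: r·a ∈ I? Yes

Yes, I is an ideal of ℤ_33


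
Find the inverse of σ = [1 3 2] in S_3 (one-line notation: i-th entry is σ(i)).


To find σ⁻¹, swap domain and range:
σ(1) = 1 → σ⁻¹(1) = 1
σ(2) = 3 → σ⁻¹(3) = 2
σ(3) = 2 → σ⁻¹(2) = 3

σ⁻¹ = [1 3 2]


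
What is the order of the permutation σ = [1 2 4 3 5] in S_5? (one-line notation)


Cycle decomposition: (3 4)
Cycle lengths: 2
Order = lcm(2) = 2

ord(σ) = 2


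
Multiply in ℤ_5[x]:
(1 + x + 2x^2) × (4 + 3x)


Expand and collect like terms; reduce coefficients mod 5:
x^0: 1·4 = 4 ≡ 4 (mod 5)
x^1: 1·3 + 1·4 = 7 ≡ 2 (mod 5)
x^2: 1·3 + 2·4 = 11 ≡ 1 (mod 5)
x^3: 2·3 = 6 ≡ 1 (mod 5)
Result: 4 + 2x + x^2 + x^3

f · g = 4 + 2x + x^2 + x^3


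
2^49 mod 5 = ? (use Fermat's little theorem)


Fermat's little theorem: if p is prime and gcd(a,p)=1, then a^(p-1) ≡ 1 (mod p)
p = 5 is prime, gcd(2,5) = 1
Reduce exponent: 49 mod 4 = 1
So 2^49 ≡ 2^1 (mod 5)
2^1 mod 5 = 2

2^49 ≡ 2 (mod 5)


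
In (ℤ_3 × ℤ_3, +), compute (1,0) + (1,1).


Operation: componentwise addition mod (3, 3)
(1,0) + (1,1) = ((a₁+b₁) mod 3, (a₂+b₂) mod 3) with a = (1,0), b = (1,1)

(1,0) + (1,1) = (2,1)


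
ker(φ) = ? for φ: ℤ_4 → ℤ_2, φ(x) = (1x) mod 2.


Kernel = preimage of identity
ker(φ) = {x ∈ ℤ_4 : 1x ≡ 0 (mod 2)}. Since 2 | 4, φ is well-defined. The kernel is the cyclic subgroup ⟨2⟩ of ℤ_4 (order 2), i.e. {0, 2}

ker(φ) = {0, 2}


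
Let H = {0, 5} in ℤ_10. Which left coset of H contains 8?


8 + H = {8 + h (mod 10) : h ∈ H}
8+0=8, 8+5=3
8 + H = {3, 8} = 3 + H

8 + H = {3, 8}


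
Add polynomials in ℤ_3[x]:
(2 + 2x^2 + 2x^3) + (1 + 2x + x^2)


Add coefficients mod 3:
x^0: 2 + 1 = 0 (mod 3)
x^1: 0 + 2 = 2 (mod 3)
x^2: 2 + 1 = 0 (mod 3)
x^3: 2 + 0 = 2 (mod 3)
Result: 2x + 2x^3

f + g = 2x + 2x^3


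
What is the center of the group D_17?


Z(G) = {g ∈ G | gx = xg for all x ∈ G}
For odd n, Z(D_n) = {e}: no nontrivial rotation commutes with all reflections

Z(D_17) = {e}


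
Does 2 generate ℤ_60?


g generates ℤ_n iff gcd(g, n) = 1
gcd(2, 60) = 2
Since gcd = 2 ≠ 1, ⟨2⟩ has order 30 < 60, so 2 is not a generator.

No, 2 does not generate ℤ_60


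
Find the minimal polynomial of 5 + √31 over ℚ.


Let α = 5 + √31. Then α - 5 = √31, so (α - 5)² = 31, giving α² - 10α - 6 = 0. Degree 2 and α ∉ ℚ, so this is the minimal polynomial.

Minimal polynomial: x² - 10x - 6


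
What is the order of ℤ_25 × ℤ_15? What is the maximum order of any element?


|ℤ_25 × ℤ_15| = 25 × 15 = 375
Max element order = lcm(25,15) = 75
Cyclic? No (gcd=5)

|ℤ_25×ℤ_15| = 375, max element order = 75


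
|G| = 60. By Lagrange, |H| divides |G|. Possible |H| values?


Lagrange's theorem: |H| divides |G|
|G| = 60
Divisors of 60: 1, 2, 3, 4, 5, 6, 10, 12, 15, 20, 30, 60

Possible subgroup orders: {1, 2, 3, 4, 5, 6, 10, 12, 15, 20, 30, 60}


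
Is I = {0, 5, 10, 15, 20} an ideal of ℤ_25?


Check ideal conditions for I = {0, 5, 10, 15, 20} in ℤ_25:
(1) I is an additive subgroup? Yes
(2) For r ∈ ℤ_25 and a ∈ I: r·a ∈ I? Yes

Yes, I is an ideal of ℤ_25


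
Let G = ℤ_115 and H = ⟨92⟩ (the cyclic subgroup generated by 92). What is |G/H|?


|⟨92⟩| = n / gcd(92, 115) = 115 / 23 = 5
H is normal (ℤ_115 is abelian).
|G/H| = |G| / |H| = 115 / 5 = 23

|G/H| = 23


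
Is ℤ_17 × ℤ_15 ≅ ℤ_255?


Comparing ℤ_17 × ℤ_15 and ℤ_255:
gcd(17,15) = 1, so ℤ_17 × ℤ_15 ≅ ℤ_255 (CRT)

Yes, ℤ_17 × ℤ_15 ≅ ℤ_255


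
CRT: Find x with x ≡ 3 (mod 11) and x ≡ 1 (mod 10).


m₁ = 11, m₂ = 10, gcd = 1, so CRT applies. M = m₁·m₂ = 110
Let M₁ = M/m₁ = 10, M₂ = M/m₂ = 11
Find y₁ ≡ M₁⁻¹ (mod m₁): 10⁻¹ ≡ 10 (mod 11)
Find y₂ ≡ M₂⁻¹ (mod m₂): 11⁻¹ ≡ 1 (mod 10)
x = a₁·M₁·y₁ + a₂·M₂·y₂ = 3·10·10 + 1·11·1 = 311
Reduce mod 110: x ≡ 91
Check: 91 mod 11 = 3 ✓, 91 mod 10 = 1 ✓

x ≡ 91 (mod 110)


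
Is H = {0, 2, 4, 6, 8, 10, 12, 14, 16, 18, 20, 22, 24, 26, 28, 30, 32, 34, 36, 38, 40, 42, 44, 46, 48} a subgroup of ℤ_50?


Subgroup test for H = {0, 2, 4, 6, 8, 10, 12, 14, 16, 18, 20, 22, 24, 26, 28, 30, 32, 34, 36, 38, 40, 42, 44, 46, 48} in (ℤ_50, +):
(1) 0 ∈ H? Yes
(2) Closure: for all a,b ∈ H, (a+b) mod 50 ∈ H? Yes
(3) Inverses: for all a ∈ H, -a mod 50 ∈ H? Yes

Yes, H is a subgroup of ℤ_50


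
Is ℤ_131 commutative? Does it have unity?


ℤ_131 is a commutative ring with unity 1; 131 is prime, so ℤ_131 is a field (hence an integral domain)
Commutative: Yes
Integral domain: Yes
Has unity: Yes

ℤ_131: Commutative=Yes, Unity=Yes


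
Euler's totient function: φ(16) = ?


φ(n) = count of k ∈ {1,...,n} with gcd(k,n)=1
Coprimes to 16: {1, 3, 5, 7, 9, 11, 13, 15}
Count: 8

φ(16) = 8


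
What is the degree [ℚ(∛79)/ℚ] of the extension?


∛79 has minimal polynomial x³ - 79 (irreducible over ℚ since 79 is not a perfect cube)

[ℚ(∛79)/ℚ] = 3


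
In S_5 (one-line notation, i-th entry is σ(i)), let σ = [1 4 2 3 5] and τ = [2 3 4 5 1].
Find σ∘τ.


σ∘τ: apply τ first, then σ
1 →τ 2 →σ 4
2 →τ 3 →σ 2
3 →τ 4 →σ 3
4 →τ 5 →σ 5
5 →τ 1 →σ 1

σ∘τ = [4 2 3 5 1]


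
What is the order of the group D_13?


|D_n| = 2n (n rotations and n reflections)
|D_13| = 2×13 = 26

|D_13| = 26


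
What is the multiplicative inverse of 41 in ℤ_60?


Use the extended Euclidean algorithm to write 1 = 41·s + 60·t; then s mod 60 is the inverse.
Euclidean algorithm:
  41 = 0·60 + 41
  60 = 1·41 + 19
  41 = 2·19 + 3
  19 = 6·3 + 1
  3 = 3·1 + 0
gcd(41,60) = 1
Back-substitution gives: 41·(-19) + 60·(13) = 1
So 41⁻¹ ≡ -19 ≡ 41 (mod 60)
Check: 41 × 41 = 1681 ≡ 1 (mod 60) ✓

41⁻¹ ≡ 41 (mod 60)


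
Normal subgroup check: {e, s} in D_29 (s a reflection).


H = {e, s} in D_29 (s a reflection)
r·s·r⁻¹ = sr⁻² ≠ s for n ≥ 3, so {e, s} is not closed under conjugation

No, not a normal subgroup


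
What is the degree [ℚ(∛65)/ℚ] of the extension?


∛65 has minimal polynomial x³ - 65 (irreducible over ℚ since 65 is not a perfect cube)

[ℚ(∛65)/ℚ] = 3


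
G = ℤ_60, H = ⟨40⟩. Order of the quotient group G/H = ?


|⟨40⟩| = n / gcd(40, 60) = 60 / 20 = 3
H is normal (ℤ_60 is abelian).
|G/H| = |G| / |H| = 60 / 3 = 20

|G/H| = 20


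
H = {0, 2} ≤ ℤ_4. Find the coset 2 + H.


2 + H = {2 + h (mod 4) : h ∈ H}
2+0=2, 2+2=0
2 + H = {0, 2} = 0 + H

2 + H = {0, 2}


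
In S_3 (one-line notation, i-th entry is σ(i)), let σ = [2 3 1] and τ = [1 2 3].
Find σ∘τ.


σ∘τ: apply τ first, then σ
1 →τ 1 →σ 2
2 →τ 2 →σ 3
3 →τ 3 →σ 1

σ∘τ = [2 3 1]


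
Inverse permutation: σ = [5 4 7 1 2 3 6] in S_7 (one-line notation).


To find σ⁻¹, swap domain and range:
σ(1) = 5 → σ⁻¹(5) = 1
σ(2) = 4 → σ⁻¹(4) = 2
σ(3) = 7 → σ⁻¹(7) = 3
σ(4) = 1 → σ⁻¹(1) = 4
σ(5) = 2 → σ⁻¹(2) = 5
σ(6) = 3 → σ⁻¹(3) = 6
σ(7) = 6 → σ⁻¹(6) = 7

σ⁻¹ = [4 5 6 2 1 7 3]


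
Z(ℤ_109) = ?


Z(G) = {g ∈ G | gx = xg for all x ∈ G}
ℤ_109 is abelian, so Z(G) = G

Z(ℤ_109) = ℤ_109


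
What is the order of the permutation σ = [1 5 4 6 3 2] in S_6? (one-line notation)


Cycle decomposition: (2 5 3 4 6)
Cycle lengths: 5
Order = lcm(5) = 5

ord(σ) = 5


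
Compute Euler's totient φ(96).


Factor n: 96 = 2^5 × 3
φ(n) = n · ∏(1 - 1/p) over distinct primes p | n
φ(96) = 96 · (1 - 1/2) · (1 - 1/3) = 32

φ(96) = 32


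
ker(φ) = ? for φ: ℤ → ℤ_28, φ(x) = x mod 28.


Kernel = preimage of identity
ker(φ) = {x ∈ ℤ : x ≡ 0 (mod 28)} = 28ℤ = {0, ±28, ±56, ...}

ker(φ) = 28ℤ


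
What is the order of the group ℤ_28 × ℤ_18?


|A × B| = |A| · |B|
|ℤ_28 × ℤ_18| = 28 × 18 = 504

|ℤ_28 × ℤ_18| = 504


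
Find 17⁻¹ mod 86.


Use the extended Euclidean algorithm to write 1 = 17·s + 86·t; then s mod 86 is the inverse.
Euclidean algorithm:
  17 = 0·86 + 17
  86 = 5·17 + 1
  17 = 17·1 + 0
gcd(17,86) = 1
Back-substitution gives: 17·(-5) + 86·(1) = 1
So 17⁻¹ ≡ -5 ≡ 81 (mod 86)
Check: 17 × 81 = 1377 ≡ 1 (mod 86) ✓

17⁻¹ ≡ 81 (mod 86)


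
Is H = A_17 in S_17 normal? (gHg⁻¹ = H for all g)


H = A_17 in S_17
A_17 has index 2 in S_17, and every subgroup of index 2 is normal

Yes, normal subgroup


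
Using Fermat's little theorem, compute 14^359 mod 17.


Fermat's little theorem: if p is prime and gcd(a,p)=1, then a^(p-1) ≡ 1 (mod p)
p = 17 is prime, gcd(14,17) = 1
Reduce exponent: 359 mod 16 = 7
So 14^359 ≡ 14^7 (mod 17)
14^7 mod 17 = 6

14^359 ≡ 6 (mod 17)


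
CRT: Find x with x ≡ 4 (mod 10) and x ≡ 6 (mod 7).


m₁ = 10, m₂ = 7, gcd = 1, so CRT applies. M = m₁·m₂ = 70
Let M₁ = M/m₁ = 7, M₂ = M/m₂ = 10
Find y₁ ≡ M₁⁻¹ (mod m₁): 7⁻¹ ≡ 3 (mod 10)
Find y₂ ≡ M₂⁻¹ (mod m₂): 10⁻¹ ≡ 5 (mod 7)
x = a₁·M₁·y₁ + a₂·M₂·y₂ = 4·7·3 + 6·10·5 = 384
Reduce mod 70: x ≡ 34
Check: 34 mod 10 = 4 ✓, 34 mod 7 = 6 ✓

x ≡ 34 (mod 70)


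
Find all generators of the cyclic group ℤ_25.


g generates ℤ_n iff gcd(g,n) = 1
Prime factors of 25: 5
Generators are g ∈ {1,...,24} not divisible by any of these primes.
Generators: {1, 2, 3, 4, 6, 7, 8, 9, 11, 12, 13, 14, 16, 17, 18, 19, 21, 22, 23, 24}
Number of generators = φ(25) = 20

Generators of ℤ_25 = {1, 2, 3, 4, 6, 7, 8, 9, 11, 12, 13, 14, 16, 17, 18, 19, 21, 22, 23, 24}


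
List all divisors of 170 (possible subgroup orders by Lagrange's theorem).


Lagrange's theorem: |H| divides |G|
|G| = 170
Divisors of 170: 1, 2, 5, 10, 17, 34, 85, 170

Possible subgroup orders: {1, 2, 5, 10, 17, 34, 85, 170}


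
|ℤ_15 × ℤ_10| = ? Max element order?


|ℤ_15 × ℤ_10| = 15 × 10 = 150
Max element order = lcm(15,10) = 30
Cyclic? No (gcd=5)

|ℤ_15×ℤ_10| = 150, max element order = 30


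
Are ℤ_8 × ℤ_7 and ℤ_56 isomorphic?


Comparing ℤ_8 × ℤ_7 and ℤ_56:
gcd(8,7) = 1, so ℤ_8 × ℤ_7 ≅ ℤ_56 (CRT)

Yes, ℤ_8 × ℤ_7 ≅ ℤ_56


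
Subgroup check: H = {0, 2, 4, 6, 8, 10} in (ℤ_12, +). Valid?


Subgroup test for H = {0, 2, 4, 6, 8, 10} in (ℤ_12, +):
(1) 0 ∈ H? Yes
(2) Closure: for all a,b ∈ H, (a+b) mod 12 ∈ H? Yes
(3) Inverses: for all a ∈ H, -a mod 12 ∈ H? Yes

Yes, H is a subgroup of ℤ_12


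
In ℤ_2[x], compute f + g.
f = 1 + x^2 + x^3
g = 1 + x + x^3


Add coefficients mod 2:
x^0: 1 + 1 = 0 (mod 2)
x^1: 0 + 1 = 1 (mod 2)
x^2: 1 + 0 = 1 (mod 2)
x^3: 1 + 1 = 0 (mod 2)
Result: x + x^2

f + g = x + x^2


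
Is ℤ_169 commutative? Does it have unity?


ℤ_169 is a commutative ring with unity 1; 169 = 13×13 is composite, so 13·13 ≡ 0 gives zero divisors (not an integral domain)
Commutative: Yes
Integral domain: No
Has unity: Yes

ℤ_169: Commutative=Yes, Unity=Yes


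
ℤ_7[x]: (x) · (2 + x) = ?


Expand and collect like terms; reduce coefficients mod 7:
x^0: 0·2 = 0 ≡ 0 (mod 7)
x^1: 0·1 + 1·2 = 2 ≡ 2 (mod 7)
x^2: 1·1 = 1 ≡ 1 (mod 7)
Result: 2x + x^2

f · g = 2x + x^2


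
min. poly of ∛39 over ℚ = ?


∛39 satisfies x³ - 39 = 0, irreducible over ℚ (no rational root; 39 is not a perfect cube)

Minimal polynomial: x³ - 39


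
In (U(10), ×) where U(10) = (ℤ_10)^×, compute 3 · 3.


Operation: multiplication mod 10
3 · 3 = (a × b) mod 10 with a = 3, b = 3

3 · 3 = 9


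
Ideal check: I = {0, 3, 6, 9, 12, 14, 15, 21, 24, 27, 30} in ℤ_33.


Check ideal conditions for I = {0, 3, 6, 9, 12, 14, 15, 21, 24, 27, 30} in ℤ_33:
(1) I is an additive subgroup? No
(2) For r ∈ ℤ_33 and a ∈ I: r·a ∈ I? No  [counterexample: r=2, a=9, r·a mod 33 = 18 ∉ I]

No, I is not an ideal of ℤ_33


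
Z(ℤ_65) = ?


Z(G) = {g ∈ G | gx = xg for all x ∈ G}
ℤ_65 is abelian, so Z(G) = G

Z(ℤ_65) = ℤ_65


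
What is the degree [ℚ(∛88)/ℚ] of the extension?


∛88 has minimal polynomial x³ - 88 (irreducible over ℚ since 88 is not a perfect cube)

[ℚ(∛88)/ℚ] = 3


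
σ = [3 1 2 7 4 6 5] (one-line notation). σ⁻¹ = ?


To find σ⁻¹, swap domain and range:
σ(1) = 3 → σ⁻¹(3) = 1
σ(2) = 1 → σ⁻¹(1) = 2
σ(3) = 2 → σ⁻¹(2) = 3
σ(4) = 7 → σ⁻¹(7) = 4
σ(5) = 4 → σ⁻¹(4) = 5
σ(6) = 6 → σ⁻¹(6) = 6
σ(7) = 5 → σ⁻¹(5) = 7

σ⁻¹ = [2 3 1 5 7 6 4]


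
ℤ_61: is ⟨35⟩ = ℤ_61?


g generates ℤ_n iff gcd(g, n) = 1
gcd(35, 61) = 1
Since gcd = 1, 35 is a generator.

Yes, 35 generates ℤ_61


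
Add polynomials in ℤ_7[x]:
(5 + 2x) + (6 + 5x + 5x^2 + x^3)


Add coefficients mod 7:
x^0: 5 + 6 = 4 (mod 7)
x^1: 2 + 5 = 0 (mod 7)
x^2: 0 + 5 = 5 (mod 7)
x^3: 0 + 1 = 1 (mod 7)
Result: 4 + 5x^2 + x^3

f + g = 4 + 5x^2 + x^3


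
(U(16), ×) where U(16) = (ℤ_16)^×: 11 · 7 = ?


Operation: multiplication mod 16
11 · 7 = (a × b) mod 16 with a = 11, b = 7

11 · 7 = 13


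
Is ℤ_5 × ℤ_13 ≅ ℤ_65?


Comparing ℤ_5 × ℤ_13 and ℤ_65:
gcd(5,13) = 1, so ℤ_5 × ℤ_13 ≅ ℤ_65 (CRT)

Yes, ℤ_5 × ℤ_13 ≅ ℤ_65


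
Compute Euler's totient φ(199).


Factor n: 199 = 199
φ(n) = n · ∏(1 - 1/p) over distinct primes p | n
φ(199) = 199 · (1 - 1/199) = 198

φ(199) = 198


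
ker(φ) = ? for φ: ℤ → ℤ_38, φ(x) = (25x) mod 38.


Kernel = preimage of identity
ker(φ) = {x ∈ ℤ : 25x ≡ 0 (mod 38)}. gcd(25,38) = 1, so 25x ≡ 0 (mod 38) ⟺ x ≡ 0 (mod 38/1 = 38). Hence ker(φ) = 38ℤ

ker(φ) = 38ℤ


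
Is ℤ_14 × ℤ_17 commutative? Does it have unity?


Direct product ring; commutative with unity (1,1); but (1,0)·(0,1) = (0,0) gives zero divisors, so not an integral domain
Commutative: Yes
Integral domain: No
Has unity: Yes

ℤ_14 × ℤ_17: Commutative=Yes, Unity=Yes


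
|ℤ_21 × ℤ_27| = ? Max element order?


|ℤ_21 × ℤ_27| = 21 × 27 = 567
Max element order = lcm(21,27) = 189
Cyclic? No (gcd=3)

|ℤ_21×ℤ_27| = 567, max element order = 189


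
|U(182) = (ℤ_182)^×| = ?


U(n) is the group of units mod n; |U(n)| = φ(n)
|U(182)| = φ(182) = 72

|U(182) = (ℤ_182)^×| = 72


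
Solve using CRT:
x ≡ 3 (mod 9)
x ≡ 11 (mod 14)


m₁ = 9, m₂ = 14, gcd = 1, so CRT applies. M = m₁·m₂ = 126
Let M₁ = M/m₁ = 14, M₂ = M/m₂ = 9
Find y₁ ≡ M₁⁻¹ (mod m₁): 14⁻¹ ≡ 2 (mod 9)
Find y₂ ≡ M₂⁻¹ (mod m₂): 9⁻¹ ≡ 11 (mod 14)
x = a₁·M₁·y₁ + a₂·M₂·y₂ = 3·14·2 + 11·9·11 = 1173
Reduce mod 126: x ≡ 39
Check: 39 mod 9 = 3 ✓, 39 mod 14 = 11 ✓

x ≡ 39 (mod 126)


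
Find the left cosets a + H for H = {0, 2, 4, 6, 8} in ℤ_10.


H = {0, 2, 4, 6, 8}, |H| = 5
Number of cosets = |G|/|H| = 10/5 = 2
0 + H = {0, 2, 4, 6, 8}
1 + H = {1, 3, 5, 7, 9}

Cosets: 0+H={0,2,4,6,8}; 1+H={1,3,5,7,9}


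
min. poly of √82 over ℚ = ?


√82 satisfies x² - 82 = 0, irreducible over ℚ since 82 is squarefree

Minimal polynomial: x² - 82


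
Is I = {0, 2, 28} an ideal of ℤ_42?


Check ideal conditions for I = {0, 2, 28} in ℤ_42:
(1) I is an additive subgroup? No
(2) For r ∈ ℤ_42 and a ∈ I: r·a ∈ I? No  [counterexample: r=2, a=2, r·a mod 42 = 4 ∉ I]

No, I is not an ideal of ℤ_42


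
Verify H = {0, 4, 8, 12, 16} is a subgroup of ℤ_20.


Subgroup test for H = {0, 4, 8, 12, 16} in (ℤ_20, +):
(1) 0 ∈ H? Yes
(2) Closure: for all a,b ∈ H, (a+b) mod 20 ∈ H? Yes
(3) Inverses: for all a ∈ H, -a mod 20 ∈ H? Yes

Yes, H is a subgroup of ℤ_20


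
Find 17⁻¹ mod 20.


Use the extended Euclidean algorithm to write 1 = 17·s + 20·t; then s mod 20 is the inverse.
Euclidean algorithm:
  17 = 0·20 + 17
  20 = 1·17 + 3
  17 = 5·3 + 2
  3 = 1·2 + 1
  2 = 2·1 + 0
gcd(17,20) = 1
Back-substitution gives: 17·(-7) + 20·(6) = 1
So 17⁻¹ ≡ -7 ≡ 13 (mod 20)
Check: 17 × 13 = 221 ≡ 1 (mod 20) ✓

17⁻¹ ≡ 13 (mod 20)


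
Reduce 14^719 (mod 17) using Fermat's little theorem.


Fermat's little theorem: if p is prime and gcd(a,p)=1, then a^(p-1) ≡ 1 (mod p)
p = 17 is prime, gcd(14,17) = 1
Reduce exponent: 719 mod 16 = 15
So 14^719 ≡ 14^15 (mod 17)
14^15 mod 17 = 11

14^719 ≡ 11 (mod 17)


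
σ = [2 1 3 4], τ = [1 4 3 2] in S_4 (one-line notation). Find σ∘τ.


σ∘τ: apply τ first, then σ
1 →τ 1 →σ 2
2 →τ 4 →σ 4
3 →τ 3 →σ 3
4 →τ 2 →σ 1

σ∘τ = [2 4 3 1]


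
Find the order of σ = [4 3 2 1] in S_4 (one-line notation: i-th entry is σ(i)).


Cycle decomposition: (1 4) (2 3)
Cycle lengths: 2, 2
Order = lcm(2, 2) = 2

ord(σ) = 2


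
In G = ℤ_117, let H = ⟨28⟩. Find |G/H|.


|⟨28⟩| = n / gcd(28, 117) = 117 / 1 = 117
H is normal (ℤ_117 is abelian).
|G/H| = |G| / |H| = 117 / 117 = 1

|G/H| = 1


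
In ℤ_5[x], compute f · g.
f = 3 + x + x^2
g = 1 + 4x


Expand and collect like terms; reduce coefficients mod 5:
x^0: 3·1 = 3 ≡ 3 (mod 5)
x^1: 3·4 + 1·1 = 13 ≡ 3 (mod 5)
x^2: 1·4 + 1·1 = 5 ≡ 0 (mod 5)
x^3: 1·4 = 4 ≡ 4 (mod 5)
Result: 3 + 3x + 4x^3

f · g = 3 + 3x + 4x^3


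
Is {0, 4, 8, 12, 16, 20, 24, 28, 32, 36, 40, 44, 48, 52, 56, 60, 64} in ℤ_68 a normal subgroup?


H = {0, 4, 8, 12, 16, 20, 24, 28, 32, 36, 40, 44, 48, 52, 56, 60, 64} in ℤ_68
ℤ_68 is abelian; every subgroup of an abelian group is normal

Yes, normal subgroup


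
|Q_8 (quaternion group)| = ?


Q_8 = {±1, ±i, ±j, ±k}
|Q_8| = 8

|Q_8 (quaternion group)| = 8


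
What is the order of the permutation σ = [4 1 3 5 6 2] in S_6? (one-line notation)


Cycle decomposition: (1 4 5 6 2)
Cycle lengths: 5
Order = lcm(5) = 5

ord(σ) = 5


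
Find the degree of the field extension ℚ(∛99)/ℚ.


∛99 has minimal polynomial x³ - 99 (irreducible over ℚ since 99 is not a perfect cube)

[ℚ(∛99)/ℚ] = 3


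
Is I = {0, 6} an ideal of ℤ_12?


Check ideal conditions for I = {0, 6} in ℤ_12:
(1) I is an additive subgroup? Yes
(2) For r ∈ ℤ_12 and a ∈ I: r·a ∈ I? Yes

Yes, I is an ideal of ℤ_12


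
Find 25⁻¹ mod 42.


Use the extended Euclidean algorithm to write 1 = 25·s + 42·t; then s mod 42 is the inverse.
Euclidean algorithm:
  25 = 0·42 + 25
  42 = 1·25 + 17
  25 = 1·17 + 8
  17 = 2·8 + 1
  8 = 8·1 + 0
gcd(25,42) = 1
Back-substitution gives: 25·(-5) + 42·(3) = 1
So 25⁻¹ ≡ -5 ≡ 37 (mod 42)
Check: 25 × 37 = 925 ≡ 1 (mod 42) ✓

25⁻¹ ≡ 37 (mod 42)


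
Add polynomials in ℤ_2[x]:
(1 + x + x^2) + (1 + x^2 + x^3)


Add coefficients mod 2:
x^0: 1 + 1 = 0 (mod 2)
x^1: 1 + 0 = 1 (mod 2)
x^2: 1 + 1 = 0 (mod 2)
x^3: 0 + 1 = 1 (mod 2)
Result: x + x^3

f + g = x + x^3


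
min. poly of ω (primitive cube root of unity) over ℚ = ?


ω satisfies x² + x + 1 = 0 (the cyclotomic polynomial Φ₃)

Minimal polynomial: x² + x + 1


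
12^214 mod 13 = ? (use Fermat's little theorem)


Fermat's little theorem: if p is prime and gcd(a,p)=1, then a^(p-1) ≡ 1 (mod p)
p = 13 is prime, gcd(12,13) = 1
Reduce exponent: 214 mod 12 = 10
So 12^214 ≡ 12^10 (mod 13)
12^10 mod 13 = 1

12^214 ≡ 1 (mod 13)


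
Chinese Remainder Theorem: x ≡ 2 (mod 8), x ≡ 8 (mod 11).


m₁ = 8, m₂ = 11, gcd = 1, so CRT applies. M = m₁·m₂ = 88
Let M₁ = M/m₁ = 11, M₂ = M/m₂ = 8
Find y₁ ≡ M₁⁻¹ (mod m₁): 11⁻¹ ≡ 3 (mod 8)
Find y₂ ≡ M₂⁻¹ (mod m₂): 8⁻¹ ≡ 7 (mod 11)
x = a₁·M₁·y₁ + a₂·M₂·y₂ = 2·11·3 + 8·8·7 = 514
Reduce mod 88: x ≡ 74
Check: 74 mod 8 = 2 ✓, 74 mod 11 = 8 ✓

x ≡ 74 (mod 88)


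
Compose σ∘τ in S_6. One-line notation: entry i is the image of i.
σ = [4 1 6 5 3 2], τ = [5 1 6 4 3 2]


σ∘τ: apply τ first, then σ
1 →τ 5 →σ 3
2 →τ 1 →σ 4
3 →τ 6 →σ 2
4 →τ 4 →σ 5
5 →τ 3 →σ 6
6 →τ 2 →σ 1

σ∘τ = [3 4 2 5 6 1]


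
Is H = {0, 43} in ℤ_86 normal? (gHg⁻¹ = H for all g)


H = {0, 43} in ℤ_86
ℤ_86 is abelian; every subgroup of an abelian group is normal

Yes, normal subgroup


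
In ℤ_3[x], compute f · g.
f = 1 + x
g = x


Expand and collect like terms; reduce coefficients mod 3:
x^0: 1·0 = 0 ≡ 0 (mod 3)
x^1: 1·1 + 1·0 = 1 ≡ 1 (mod 3)
x^2: 1·1 = 1 ≡ 1 (mod 3)
Result: x + x^2

f · g = x + x^2


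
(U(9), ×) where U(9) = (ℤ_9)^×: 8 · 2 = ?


Operation: multiplication mod 9
8 · 2 = (a × b) mod 9 with a = 8, b = 2

8 · 2 = 7


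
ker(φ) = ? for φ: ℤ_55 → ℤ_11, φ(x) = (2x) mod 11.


Kernel = preimage of identity
ker(φ) = {x ∈ ℤ_55 : 2x ≡ 0 (mod 11)}. Since 11 | 55, φ is well-defined. The kernel is the cyclic subgroup ⟨11⟩ of ℤ_55 (order 5), i.e. {0, 11, 22, 33, 44}

ker(φ) = {0, 11, 22, 33, 44}


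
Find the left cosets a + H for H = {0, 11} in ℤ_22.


H = {0, 11}, |H| = 2
Number of cosets = |G|/|H| = 22/2 = 11
0 + H = {0, 11}
1 + H = {1, 12}
2 + H = {2, 13}
3 + H = {3, 14}
4 + H = {4, 15}
5 + H = {5, 16}
6 + H = {6, 17}
7 + H = {7, 18}
8 + H = {8, 19}
9 + H = {9, 20}
10 + H = {10, 21}

Cosets: 0+H={0,11}; 1+H={1,12}; 2+H={2,13}; 3+H={3,14}; 4+H={4,15}; 5+H={5,16}; 6+H={6,17}; 7+H={7,18}; 8+H={8,19}; 9+H={9,20}; 10+H={10,21}


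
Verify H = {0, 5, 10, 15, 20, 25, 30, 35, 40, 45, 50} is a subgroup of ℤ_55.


Subgroup test for H = {0, 5, 10, 15, 20, 25, 30, 35, 40, 45, 50} in (ℤ_55, +):
(1) 0 ∈ H? Yes
(2) Closure: for all a,b ∈ H, (a+b) mod 55 ∈ H? Yes
(3) Inverses: for all a ∈ H, -a mod 55 ∈ H? Yes

Yes, H is a subgroup of ℤ_55


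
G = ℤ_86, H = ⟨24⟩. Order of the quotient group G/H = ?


|⟨24⟩| = n / gcd(24, 86) = 86 / 2 = 43
H is normal (ℤ_86 is abelian).
|G/H| = |G| / |H| = 86 / 43 = 2

|G/H| = 2


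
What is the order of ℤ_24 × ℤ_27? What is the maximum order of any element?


|ℤ_24 × ℤ_27| = 24 × 27 = 648
Max element order = lcm(24,27) = 216
Cyclic? No (gcd=3)

|ℤ_24×ℤ_27| = 648, max element order = 216


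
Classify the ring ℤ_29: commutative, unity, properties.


ℤ_29 is a commutative ring with unity 1; 29 is prime, so ℤ_29 is a field (hence an integral domain)
Commutative: Yes
Integral domain: Yes
Has unity: Yes

ℤ_29: Commutative=Yes, Unity=Yes


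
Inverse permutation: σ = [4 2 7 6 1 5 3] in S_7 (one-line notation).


To find σ⁻¹, swap domain and range:
σ(1) = 4 → σ⁻¹(4) = 1
σ(2) = 2 → σ⁻¹(2) = 2
σ(3) = 7 → σ⁻¹(7) = 3
σ(4) = 6 → σ⁻¹(6) = 4
σ(5) = 1 → σ⁻¹(1) = 5
σ(6) = 5 → σ⁻¹(5) = 6
σ(7) = 3 → σ⁻¹(3) = 7

σ⁻¹ = [5 2 7 1 6 4 3]


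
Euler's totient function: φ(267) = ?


Factor n: 267 = 3 × 89
φ(n) = n · ∏(1 - 1/p) over distinct primes p | n
φ(267) = 267 · (1 - 1/3) · (1 - 1/89) = 176

φ(267) = 176


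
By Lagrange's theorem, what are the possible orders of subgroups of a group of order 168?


Lagrange's theorem: |H| divides |G|
|G| = 168
Divisors of 168: 1, 2, 3, 4, 6, 7, 8, 12, 14, 21, 24, 28, 42, 56, 84, 168

Possible subgroup orders: {1, 2, 3, 4, 6, 7, 8, 12, 14, 21, 24, 28, 42, 56, 84, 168}


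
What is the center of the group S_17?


Z(G) = {g ∈ G | gx = xg for all x ∈ G}
S_n is non-abelian for n ≥ 3; Z(S_17) is trivial

Z(S_17) = {e}


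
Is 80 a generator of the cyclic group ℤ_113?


g generates ℤ_n iff gcd(g, n) = 1
gcd(80, 113) = 1
Since gcd = 1, 80 is a generator.

Yes, 80 generates ℤ_113


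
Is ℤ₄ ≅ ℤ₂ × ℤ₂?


Comparing ℤ₄ and ℤ₂ × ℤ₂:
ℤ₄ has an element of order 4; ℤ₂×ℤ₂ has exponent 2

No, ℤ₄ ≇ ℤ₂ × ℤ₂


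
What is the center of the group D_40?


Z(G) = {g ∈ G | gx = xg for all x ∈ G}
For even n, Z(D_n) = {e, r^(n/2)}: the 180° rotation r^20 commutes with every reflection and rotation

Z(D_40) = {e, r^20}


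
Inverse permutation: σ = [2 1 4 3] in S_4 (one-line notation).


To find σ⁻¹, swap domain and range:
σ(1) = 2 → σ⁻¹(2) = 1
σ(2) = 1 → σ⁻¹(1) = 2
σ(3) = 4 → σ⁻¹(4) = 3
σ(4) = 3 → σ⁻¹(3) = 4

σ⁻¹ = [2 1 4 3]


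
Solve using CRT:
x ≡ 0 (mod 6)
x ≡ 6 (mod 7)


m₁ = 6, m₂ = 7, gcd = 1, so CRT applies. M = m₁·m₂ = 42
Let M₁ = M/m₁ = 7, M₂ = M/m₂ = 6
Find y₁ ≡ M₁⁻¹ (mod m₁): 7⁻¹ ≡ 1 (mod 6)
Find y₂ ≡ M₂⁻¹ (mod m₂): 6⁻¹ ≡ 6 (mod 7)
x = a₁·M₁·y₁ + a₂·M₂·y₂ = 0·7·1 + 6·6·6 = 216
Reduce mod 42: x ≡ 6
Check: 6 mod 6 = 0 ✓, 6 mod 7 = 6 ✓

x ≡ 6 (mod 42)


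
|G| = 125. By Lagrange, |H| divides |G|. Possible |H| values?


Lagrange's theorem: |H| divides |G|
|G| = 125
Divisors of 125: 1, 5, 25, 125

Possible subgroup orders: {1, 5, 25, 125}


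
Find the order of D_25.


|D_n| = 2n (n rotations and n reflections)
|D_25| = 2×25 = 50

|D_25| = 50


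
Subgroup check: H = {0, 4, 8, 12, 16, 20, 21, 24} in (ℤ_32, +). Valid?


Subgroup test for H = {0, 4, 8, 12, 16, 20, 21, 24} in (ℤ_32, +):
(1) 0 ∈ H? Yes
(2) Closure: for all a,b ∈ H, (a+b) mod 32 ∈ H? No  [counterexample: 4 + 21 = 25 ∉ H]
(3) Inverses: for all a ∈ H, -a mod 32 ∈ H? No

No, H is not a subgroup of ℤ_32


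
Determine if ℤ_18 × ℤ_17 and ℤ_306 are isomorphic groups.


Comparing ℤ_18 × ℤ_17 and ℤ_306:
gcd(18,17) = 1, so ℤ_18 × ℤ_17 ≅ ℤ_306 (CRT)

Yes, ℤ_18 × ℤ_17 ≅ ℤ_306


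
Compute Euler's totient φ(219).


Factor n: 219 = 3 × 73
φ(n) = n · ∏(1 - 1/p) over distinct primes p | n
φ(219) = 219 · (1 - 1/3) · (1 - 1/73) = 144

φ(219) = 144


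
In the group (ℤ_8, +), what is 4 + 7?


Operation: addition mod 8
4 + 7 = (a + b) mod 8 with a = 4, b = 7

4 + 7 = 3
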